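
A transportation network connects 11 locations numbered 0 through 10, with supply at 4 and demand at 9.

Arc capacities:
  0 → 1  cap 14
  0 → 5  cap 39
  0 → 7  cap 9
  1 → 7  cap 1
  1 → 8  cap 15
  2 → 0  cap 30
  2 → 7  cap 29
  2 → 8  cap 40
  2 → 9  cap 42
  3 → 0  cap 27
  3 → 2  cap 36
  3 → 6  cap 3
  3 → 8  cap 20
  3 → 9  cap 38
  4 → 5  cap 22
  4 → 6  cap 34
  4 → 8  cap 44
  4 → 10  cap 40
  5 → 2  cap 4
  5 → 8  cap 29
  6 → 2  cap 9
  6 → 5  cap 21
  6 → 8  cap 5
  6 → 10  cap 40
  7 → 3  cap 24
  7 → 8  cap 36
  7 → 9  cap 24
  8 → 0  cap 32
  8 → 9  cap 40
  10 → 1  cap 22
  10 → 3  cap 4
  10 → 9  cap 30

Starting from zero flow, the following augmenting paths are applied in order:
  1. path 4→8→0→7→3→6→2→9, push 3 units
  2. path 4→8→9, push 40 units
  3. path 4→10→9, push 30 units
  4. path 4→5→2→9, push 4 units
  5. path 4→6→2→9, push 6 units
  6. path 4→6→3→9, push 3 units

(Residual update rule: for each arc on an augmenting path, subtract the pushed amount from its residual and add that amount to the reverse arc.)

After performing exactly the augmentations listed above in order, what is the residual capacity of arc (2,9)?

Residual capacity of (2,9): 29

after path 1 (4→8→0→7→3→6→2→9, push 3): res(2,9)=39
after path 2 (4→8→9, push 40): res(2,9)=39
after path 3 (4→10→9, push 30): res(2,9)=39
after path 4 (4→5→2→9, push 4): res(2,9)=35
after path 5 (4→6→2→9, push 6): res(2,9)=29
after path 6 (4→6→3→9, push 3): res(2,9)=29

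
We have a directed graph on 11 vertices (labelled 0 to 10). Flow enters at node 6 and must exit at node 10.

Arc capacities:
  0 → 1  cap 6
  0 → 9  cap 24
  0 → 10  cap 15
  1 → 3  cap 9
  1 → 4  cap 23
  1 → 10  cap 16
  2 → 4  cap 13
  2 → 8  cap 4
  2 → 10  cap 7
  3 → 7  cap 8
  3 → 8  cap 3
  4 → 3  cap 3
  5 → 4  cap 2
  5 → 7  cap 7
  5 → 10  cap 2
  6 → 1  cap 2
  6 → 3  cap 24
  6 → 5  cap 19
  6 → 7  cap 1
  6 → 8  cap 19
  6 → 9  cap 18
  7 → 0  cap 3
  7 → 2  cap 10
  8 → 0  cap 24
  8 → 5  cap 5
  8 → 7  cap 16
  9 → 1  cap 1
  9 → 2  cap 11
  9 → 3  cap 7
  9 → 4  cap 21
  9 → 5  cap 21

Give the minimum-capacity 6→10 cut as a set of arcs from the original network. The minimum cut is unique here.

augment #1: 6→1→10 push 2
augment #2: 6→5→10 push 2
augment #3: 6→7→0→10 push 1
augment #4: 6→8→0→10 push 14
augment #5: 6→9→1→10 push 1
augment #6: 6→9→2→10 push 7
augment #7: 6→8→0→1→10 push 5
augment #8: 6→3→7→0→1→10 push 1
max flow = 33; residual-reachable set from 6 gives S-side
cut edges (S→T): {(0,1), (0,10), (2,10), (5,10), (6,1), (9,1)} total cap 33

Min-cut arcs: {(0,1), (0,10), (2,10), (5,10), (6,1), (9,1)} (total capacity 33)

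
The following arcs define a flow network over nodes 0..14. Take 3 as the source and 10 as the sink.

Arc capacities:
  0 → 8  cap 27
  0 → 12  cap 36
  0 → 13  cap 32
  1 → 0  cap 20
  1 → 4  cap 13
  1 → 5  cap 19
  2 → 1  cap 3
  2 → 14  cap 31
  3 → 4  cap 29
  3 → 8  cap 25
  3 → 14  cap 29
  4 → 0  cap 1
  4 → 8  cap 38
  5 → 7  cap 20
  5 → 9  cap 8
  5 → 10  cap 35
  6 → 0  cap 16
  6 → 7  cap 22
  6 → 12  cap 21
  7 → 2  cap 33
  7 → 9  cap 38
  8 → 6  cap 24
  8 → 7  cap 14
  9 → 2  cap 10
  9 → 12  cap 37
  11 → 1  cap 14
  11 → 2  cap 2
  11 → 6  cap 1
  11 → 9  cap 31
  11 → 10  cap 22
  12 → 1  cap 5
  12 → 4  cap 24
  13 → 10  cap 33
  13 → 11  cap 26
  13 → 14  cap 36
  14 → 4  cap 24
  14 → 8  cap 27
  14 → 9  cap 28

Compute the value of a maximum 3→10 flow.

augment #1: 3→4→0→13→10 bottleneck 1, total now 1
augment #2: 3→8→6→0→13→10 bottleneck 16, total now 17
augment #3: 3→8→6→12→1→5→10 bottleneck 5, total now 22
augment #4: 3→8→7→2→1→5→10 bottleneck 3, total now 25

Maximum flow value: 25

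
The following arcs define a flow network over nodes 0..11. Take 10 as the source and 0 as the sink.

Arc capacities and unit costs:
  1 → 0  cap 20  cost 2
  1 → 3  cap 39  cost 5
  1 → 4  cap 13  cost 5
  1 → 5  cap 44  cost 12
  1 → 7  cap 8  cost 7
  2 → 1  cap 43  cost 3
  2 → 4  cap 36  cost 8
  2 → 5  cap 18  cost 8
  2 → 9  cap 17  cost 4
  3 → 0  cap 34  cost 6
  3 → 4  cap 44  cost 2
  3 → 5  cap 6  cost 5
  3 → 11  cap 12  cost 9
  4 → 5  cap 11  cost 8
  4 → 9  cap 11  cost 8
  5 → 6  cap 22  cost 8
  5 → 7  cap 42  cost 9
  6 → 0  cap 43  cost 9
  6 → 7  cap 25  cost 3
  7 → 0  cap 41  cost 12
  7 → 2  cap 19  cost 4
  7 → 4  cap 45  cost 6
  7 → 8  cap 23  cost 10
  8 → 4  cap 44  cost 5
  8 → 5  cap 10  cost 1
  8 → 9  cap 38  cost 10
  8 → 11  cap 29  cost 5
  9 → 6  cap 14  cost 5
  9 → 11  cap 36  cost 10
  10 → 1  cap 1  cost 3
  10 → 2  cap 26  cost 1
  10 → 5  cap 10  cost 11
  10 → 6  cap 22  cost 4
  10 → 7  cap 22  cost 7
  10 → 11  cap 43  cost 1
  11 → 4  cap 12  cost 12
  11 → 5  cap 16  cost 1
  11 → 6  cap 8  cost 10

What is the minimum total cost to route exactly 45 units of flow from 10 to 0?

shortest-cost path #1: 10→1→0 push 1 @ unit cost 5 (adds 5)
shortest-cost path #2: 10→2→1→0 push 19 @ unit cost 6 (adds 114)
shortest-cost path #3: 10→6→0 push 22 @ unit cost 13 (adds 286)
shortest-cost path #4: 10→2→1→3→0 push 3 @ unit cost 15 (adds 45)
total cost = 450

Minimum cost for 45 units: 450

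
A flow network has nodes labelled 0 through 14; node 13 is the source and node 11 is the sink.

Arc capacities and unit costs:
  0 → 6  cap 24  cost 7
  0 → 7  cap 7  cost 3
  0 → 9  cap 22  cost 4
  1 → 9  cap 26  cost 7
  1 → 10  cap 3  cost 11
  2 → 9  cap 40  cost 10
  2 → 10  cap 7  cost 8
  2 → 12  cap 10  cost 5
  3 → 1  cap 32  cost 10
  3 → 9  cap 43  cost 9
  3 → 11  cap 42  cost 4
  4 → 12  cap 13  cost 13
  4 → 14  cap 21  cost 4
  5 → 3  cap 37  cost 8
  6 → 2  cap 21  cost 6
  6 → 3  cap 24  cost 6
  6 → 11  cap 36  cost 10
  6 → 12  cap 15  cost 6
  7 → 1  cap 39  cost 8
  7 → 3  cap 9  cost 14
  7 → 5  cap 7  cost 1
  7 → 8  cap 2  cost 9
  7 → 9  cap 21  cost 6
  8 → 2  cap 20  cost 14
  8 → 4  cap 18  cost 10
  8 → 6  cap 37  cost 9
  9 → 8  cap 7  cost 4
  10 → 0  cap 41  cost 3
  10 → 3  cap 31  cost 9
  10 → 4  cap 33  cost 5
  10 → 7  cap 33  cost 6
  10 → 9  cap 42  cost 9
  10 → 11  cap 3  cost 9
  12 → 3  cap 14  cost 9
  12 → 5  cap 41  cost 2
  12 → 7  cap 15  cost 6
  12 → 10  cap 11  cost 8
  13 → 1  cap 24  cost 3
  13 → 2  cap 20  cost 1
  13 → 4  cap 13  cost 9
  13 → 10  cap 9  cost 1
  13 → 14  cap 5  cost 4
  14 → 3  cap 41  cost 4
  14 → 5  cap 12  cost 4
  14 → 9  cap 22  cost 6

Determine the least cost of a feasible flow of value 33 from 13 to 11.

Minimum cost for 33 units: 553

shortest-cost path #1: 13→10→11 push 3 @ unit cost 10 (adds 30)
shortest-cost path #2: 13→14→3→11 push 5 @ unit cost 12 (adds 60)
shortest-cost path #3: 13→10→3→11 push 6 @ unit cost 14 (adds 84)
shortest-cost path #4: 13→2→12→3→11 push 10 @ unit cost 19 (adds 190)
shortest-cost path #5: 13→4→14→3→11 push 9 @ unit cost 21 (adds 189)
total cost = 553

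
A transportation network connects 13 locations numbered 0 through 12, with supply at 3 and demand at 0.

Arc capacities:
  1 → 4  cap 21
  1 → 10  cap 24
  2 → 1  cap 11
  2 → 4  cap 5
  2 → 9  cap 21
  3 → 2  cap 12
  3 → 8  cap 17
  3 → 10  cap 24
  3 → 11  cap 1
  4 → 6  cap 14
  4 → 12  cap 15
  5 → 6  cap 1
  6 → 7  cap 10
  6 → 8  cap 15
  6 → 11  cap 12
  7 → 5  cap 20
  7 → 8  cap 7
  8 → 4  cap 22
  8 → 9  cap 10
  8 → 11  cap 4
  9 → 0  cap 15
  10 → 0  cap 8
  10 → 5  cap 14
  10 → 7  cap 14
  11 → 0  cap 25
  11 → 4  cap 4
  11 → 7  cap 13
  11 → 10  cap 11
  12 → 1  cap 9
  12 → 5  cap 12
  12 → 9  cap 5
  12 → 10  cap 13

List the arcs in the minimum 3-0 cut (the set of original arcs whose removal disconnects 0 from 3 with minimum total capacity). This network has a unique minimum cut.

augment #1: 3→10→0 push 8
augment #2: 3→11→0 push 1
augment #3: 3→2→9→0 push 12
augment #4: 3→8→9→0 push 3
augment #5: 3→8→11→0 push 4
augment #6: 3→8→4→6→11→0 push 10
augment #7: 3→10→5→6→11→0 push 1
augment #8: 3→10→7→8→4→6→11→0 push 1
max flow = 40; residual-reachable set from 3 gives S-side
cut edges (S→T): {(3,11), (6,11), (8,11), (9,0), (10,0)} total cap 40

Min-cut arcs: {(3,11), (6,11), (8,11), (9,0), (10,0)} (total capacity 40)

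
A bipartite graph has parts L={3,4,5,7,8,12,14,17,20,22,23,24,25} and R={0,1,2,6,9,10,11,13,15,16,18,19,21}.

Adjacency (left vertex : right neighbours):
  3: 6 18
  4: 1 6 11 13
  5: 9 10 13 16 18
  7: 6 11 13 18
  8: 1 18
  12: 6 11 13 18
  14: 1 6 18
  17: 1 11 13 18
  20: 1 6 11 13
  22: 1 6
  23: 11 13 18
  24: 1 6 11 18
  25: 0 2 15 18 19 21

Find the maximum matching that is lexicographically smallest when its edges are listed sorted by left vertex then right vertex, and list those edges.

Lex-smallest maximum matching: {(3,6), (4,1), (5,9), (7,11), (8,18), (12,13), (25,0)}

|M| = 7 (so the lex-smallest maximum matching has 7 edges)
process left vertices in ascending order; for each, take the smallest-labelled available neighbour that still permits 7 edges overall, or leave it unmatched if none does
lex-smallest matching: {3-6, 4-1, 5-9, 7-11, 8-18, 12-13, 25-0}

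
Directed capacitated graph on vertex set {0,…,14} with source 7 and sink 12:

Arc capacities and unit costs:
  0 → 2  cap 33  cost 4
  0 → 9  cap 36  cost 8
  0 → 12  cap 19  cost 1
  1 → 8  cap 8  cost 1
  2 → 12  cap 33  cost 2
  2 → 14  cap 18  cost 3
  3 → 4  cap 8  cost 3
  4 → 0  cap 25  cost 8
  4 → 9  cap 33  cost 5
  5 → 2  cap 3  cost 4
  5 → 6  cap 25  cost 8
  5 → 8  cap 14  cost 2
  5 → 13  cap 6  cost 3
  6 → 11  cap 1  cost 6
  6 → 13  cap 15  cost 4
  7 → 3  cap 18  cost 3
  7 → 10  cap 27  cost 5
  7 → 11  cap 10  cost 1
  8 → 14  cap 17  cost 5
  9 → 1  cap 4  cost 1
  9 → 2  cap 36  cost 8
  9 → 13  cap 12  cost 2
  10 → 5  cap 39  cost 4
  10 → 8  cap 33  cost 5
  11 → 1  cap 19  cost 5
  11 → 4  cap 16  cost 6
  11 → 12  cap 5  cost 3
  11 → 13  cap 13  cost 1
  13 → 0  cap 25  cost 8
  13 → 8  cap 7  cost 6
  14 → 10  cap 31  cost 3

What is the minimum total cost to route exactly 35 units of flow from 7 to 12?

Minimum cost for 35 units: 646

shortest-cost path #1: 7→11→12 push 5 @ unit cost 4 (adds 20)
shortest-cost path #2: 7→11→13→0→12 push 5 @ unit cost 11 (adds 55)
shortest-cost path #3: 7→3→4→0→12 push 8 @ unit cost 15 (adds 120)
shortest-cost path #4: 7→10→5→2→12 push 3 @ unit cost 15 (adds 45)
shortest-cost path #5: 7→10→5→13→0→12 push 6 @ unit cost 21 (adds 126)
shortest-cost path #6: 7→10→5→6→13→0→2→12 push 8 @ unit cost 35 (adds 280)
total cost = 646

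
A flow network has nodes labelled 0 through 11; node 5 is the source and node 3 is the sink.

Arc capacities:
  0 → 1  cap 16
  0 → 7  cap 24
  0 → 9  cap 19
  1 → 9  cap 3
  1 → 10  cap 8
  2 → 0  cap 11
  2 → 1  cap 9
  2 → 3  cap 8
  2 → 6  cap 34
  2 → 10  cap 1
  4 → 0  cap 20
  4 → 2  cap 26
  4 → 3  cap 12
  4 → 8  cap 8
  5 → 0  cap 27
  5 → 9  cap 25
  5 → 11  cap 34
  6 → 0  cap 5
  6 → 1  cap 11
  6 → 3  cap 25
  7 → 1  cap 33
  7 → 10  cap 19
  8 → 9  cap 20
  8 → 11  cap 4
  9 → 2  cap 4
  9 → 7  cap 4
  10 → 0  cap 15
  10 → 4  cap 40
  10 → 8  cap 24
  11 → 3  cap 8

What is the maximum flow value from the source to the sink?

Maximum flow value: 39

augment #1: 5→11→3 bottleneck 8, total now 8
augment #2: 5→9→2→3 bottleneck 4, total now 12
augment #3: 5→0→1→10→4→3 bottleneck 8, total now 20
augment #4: 5→0→7→10→4→3 bottleneck 4, total now 24
augment #5: 5→0→7→10→4→2→3 bottleneck 4, total now 28
augment #6: 5→0→7→10→4→2→6→3 bottleneck 11, total now 39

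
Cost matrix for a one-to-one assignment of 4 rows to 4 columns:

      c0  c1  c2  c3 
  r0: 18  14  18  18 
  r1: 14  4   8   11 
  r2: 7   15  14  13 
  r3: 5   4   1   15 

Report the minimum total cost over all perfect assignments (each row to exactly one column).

Minimum assignment cost: 30

optimal assignment: row0→col3 (cost 18), row1→col1 (cost 4), row2→col0 (cost 7), row3→col2 (cost 1)
total = 18 + 4 + 7 + 1 = 30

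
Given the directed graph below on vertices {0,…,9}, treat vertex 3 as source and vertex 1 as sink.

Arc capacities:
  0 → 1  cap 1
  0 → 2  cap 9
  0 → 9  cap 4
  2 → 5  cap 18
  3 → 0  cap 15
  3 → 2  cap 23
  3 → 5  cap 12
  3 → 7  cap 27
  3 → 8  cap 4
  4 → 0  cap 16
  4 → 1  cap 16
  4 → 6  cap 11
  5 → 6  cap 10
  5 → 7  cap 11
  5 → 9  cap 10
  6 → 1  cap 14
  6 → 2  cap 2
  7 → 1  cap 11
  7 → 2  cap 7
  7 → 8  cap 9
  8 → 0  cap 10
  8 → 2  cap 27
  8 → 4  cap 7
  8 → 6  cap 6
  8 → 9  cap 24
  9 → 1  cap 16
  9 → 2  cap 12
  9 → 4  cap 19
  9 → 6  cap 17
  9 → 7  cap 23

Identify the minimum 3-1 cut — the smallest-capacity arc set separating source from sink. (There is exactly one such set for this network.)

augment #1: 3→0→1 push 1
augment #2: 3→7→1 push 11
augment #3: 3→0→9→1 push 4
augment #4: 3→5→6→1 push 10
augment #5: 3→5→9→1 push 2
augment #6: 3→8→4→1 push 4
augment #7: 3→2→5→9→1 push 8
augment #8: 3→7→8→4→1 push 3
augment #9: 3→7→8→6→1 push 4
augment #10: 3→7→8→9→1 push 2
max flow = 49; residual-reachable set from 3 gives S-side
cut edges (S→T): {(0,1), (0,9), (3,8), (5,6), (5,9), (7,1), (7,8)} total cap 49

Min-cut arcs: {(0,1), (0,9), (3,8), (5,6), (5,9), (7,1), (7,8)} (total capacity 49)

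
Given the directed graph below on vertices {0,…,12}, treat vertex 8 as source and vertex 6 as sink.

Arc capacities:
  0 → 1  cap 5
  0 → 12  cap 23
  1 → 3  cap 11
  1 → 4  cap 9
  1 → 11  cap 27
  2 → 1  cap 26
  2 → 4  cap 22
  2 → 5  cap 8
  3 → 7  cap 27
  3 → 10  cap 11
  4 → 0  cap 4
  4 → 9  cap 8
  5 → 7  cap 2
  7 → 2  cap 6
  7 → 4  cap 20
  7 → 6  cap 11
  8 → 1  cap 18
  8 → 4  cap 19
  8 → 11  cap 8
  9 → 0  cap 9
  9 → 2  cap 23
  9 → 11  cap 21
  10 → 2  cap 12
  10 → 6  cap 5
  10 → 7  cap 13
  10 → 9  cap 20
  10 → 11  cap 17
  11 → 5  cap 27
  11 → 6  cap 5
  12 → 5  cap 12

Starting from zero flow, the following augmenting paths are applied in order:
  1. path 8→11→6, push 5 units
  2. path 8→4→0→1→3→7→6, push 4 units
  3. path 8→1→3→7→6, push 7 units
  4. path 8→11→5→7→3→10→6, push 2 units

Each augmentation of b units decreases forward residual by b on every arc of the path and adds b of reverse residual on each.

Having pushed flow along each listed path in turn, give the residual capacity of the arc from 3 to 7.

Residual capacity of (3,7): 18

after path 1 (8→11→6, push 5): res(3,7)=27
after path 2 (8→4→0→1→3→7→6, push 4): res(3,7)=23
after path 3 (8→1→3→7→6, push 7): res(3,7)=16
after path 4 (8→11→5→7→3→10→6, push 2): res(3,7)=18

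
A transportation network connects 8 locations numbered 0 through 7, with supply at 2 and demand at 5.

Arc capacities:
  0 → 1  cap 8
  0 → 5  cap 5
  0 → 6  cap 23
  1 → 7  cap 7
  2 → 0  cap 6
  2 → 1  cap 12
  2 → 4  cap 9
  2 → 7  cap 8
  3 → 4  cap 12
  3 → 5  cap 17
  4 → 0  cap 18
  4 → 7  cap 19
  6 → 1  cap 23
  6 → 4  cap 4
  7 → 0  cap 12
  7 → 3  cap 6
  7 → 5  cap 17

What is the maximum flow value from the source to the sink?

Maximum flow value: 28

augment #1: 2→0→5 bottleneck 5, total now 5
augment #2: 2→7→5 bottleneck 8, total now 13
augment #3: 2→1→7→5 bottleneck 7, total now 20
augment #4: 2→4→7→5 bottleneck 2, total now 22
augment #5: 2→4→7→3→5 bottleneck 6, total now 28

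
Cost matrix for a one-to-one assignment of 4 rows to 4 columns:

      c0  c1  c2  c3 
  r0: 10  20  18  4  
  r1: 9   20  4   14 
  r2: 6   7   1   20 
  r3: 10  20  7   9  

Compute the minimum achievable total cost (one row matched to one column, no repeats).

Minimum assignment cost: 25

optimal assignment: row0→col3 (cost 4), row1→col2 (cost 4), row2→col1 (cost 7), row3→col0 (cost 10)
total = 4 + 4 + 7 + 10 = 25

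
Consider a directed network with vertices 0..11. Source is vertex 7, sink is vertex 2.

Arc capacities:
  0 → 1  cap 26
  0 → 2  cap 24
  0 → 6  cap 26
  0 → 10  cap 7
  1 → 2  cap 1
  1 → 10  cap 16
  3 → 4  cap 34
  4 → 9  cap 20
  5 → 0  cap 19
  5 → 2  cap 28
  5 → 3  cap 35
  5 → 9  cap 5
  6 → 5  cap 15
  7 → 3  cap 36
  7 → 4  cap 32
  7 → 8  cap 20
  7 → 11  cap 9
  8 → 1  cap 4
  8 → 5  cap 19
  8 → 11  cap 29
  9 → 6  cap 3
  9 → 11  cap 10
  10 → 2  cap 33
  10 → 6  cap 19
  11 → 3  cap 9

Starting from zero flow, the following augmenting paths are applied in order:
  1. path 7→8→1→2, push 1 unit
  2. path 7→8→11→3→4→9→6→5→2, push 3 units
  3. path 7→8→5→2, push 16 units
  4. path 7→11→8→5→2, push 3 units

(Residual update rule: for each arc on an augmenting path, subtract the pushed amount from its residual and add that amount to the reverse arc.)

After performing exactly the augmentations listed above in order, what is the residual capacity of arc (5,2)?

after path 1 (7→8→1→2, push 1): res(5,2)=28
after path 2 (7→8→11→3→4→9→6→5→2, push 3): res(5,2)=25
after path 3 (7→8→5→2, push 16): res(5,2)=9
after path 4 (7→11→8→5→2, push 3): res(5,2)=6

Residual capacity of (5,2): 6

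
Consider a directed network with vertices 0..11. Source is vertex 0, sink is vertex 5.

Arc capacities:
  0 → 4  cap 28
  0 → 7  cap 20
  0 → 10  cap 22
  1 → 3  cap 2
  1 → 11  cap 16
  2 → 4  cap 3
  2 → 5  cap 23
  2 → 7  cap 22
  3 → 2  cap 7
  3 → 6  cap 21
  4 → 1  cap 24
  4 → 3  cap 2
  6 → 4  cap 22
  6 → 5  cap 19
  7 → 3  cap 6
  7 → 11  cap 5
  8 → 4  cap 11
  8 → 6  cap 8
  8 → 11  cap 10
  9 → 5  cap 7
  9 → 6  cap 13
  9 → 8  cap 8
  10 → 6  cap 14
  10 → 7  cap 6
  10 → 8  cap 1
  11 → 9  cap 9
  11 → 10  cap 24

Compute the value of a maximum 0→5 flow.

augment #1: 0→10→6→5 bottleneck 14, total now 14
augment #2: 0→4→3→2→5 bottleneck 2, total now 16
augment #3: 0→7→3→2→5 bottleneck 5, total now 21
augment #4: 0→7→3→6→5 bottleneck 1, total now 22
augment #5: 0→7→11→9→5 bottleneck 5, total now 27
augment #6: 0→10→8→6→5 bottleneck 1, total now 28
augment #7: 0→4→1→3→6→5 bottleneck 2, total now 30
augment #8: 0→4→1→11→9→5 bottleneck 2, total now 32
augment #9: 0→4→1→11→9→6→5 bottleneck 1, total now 33

Maximum flow value: 33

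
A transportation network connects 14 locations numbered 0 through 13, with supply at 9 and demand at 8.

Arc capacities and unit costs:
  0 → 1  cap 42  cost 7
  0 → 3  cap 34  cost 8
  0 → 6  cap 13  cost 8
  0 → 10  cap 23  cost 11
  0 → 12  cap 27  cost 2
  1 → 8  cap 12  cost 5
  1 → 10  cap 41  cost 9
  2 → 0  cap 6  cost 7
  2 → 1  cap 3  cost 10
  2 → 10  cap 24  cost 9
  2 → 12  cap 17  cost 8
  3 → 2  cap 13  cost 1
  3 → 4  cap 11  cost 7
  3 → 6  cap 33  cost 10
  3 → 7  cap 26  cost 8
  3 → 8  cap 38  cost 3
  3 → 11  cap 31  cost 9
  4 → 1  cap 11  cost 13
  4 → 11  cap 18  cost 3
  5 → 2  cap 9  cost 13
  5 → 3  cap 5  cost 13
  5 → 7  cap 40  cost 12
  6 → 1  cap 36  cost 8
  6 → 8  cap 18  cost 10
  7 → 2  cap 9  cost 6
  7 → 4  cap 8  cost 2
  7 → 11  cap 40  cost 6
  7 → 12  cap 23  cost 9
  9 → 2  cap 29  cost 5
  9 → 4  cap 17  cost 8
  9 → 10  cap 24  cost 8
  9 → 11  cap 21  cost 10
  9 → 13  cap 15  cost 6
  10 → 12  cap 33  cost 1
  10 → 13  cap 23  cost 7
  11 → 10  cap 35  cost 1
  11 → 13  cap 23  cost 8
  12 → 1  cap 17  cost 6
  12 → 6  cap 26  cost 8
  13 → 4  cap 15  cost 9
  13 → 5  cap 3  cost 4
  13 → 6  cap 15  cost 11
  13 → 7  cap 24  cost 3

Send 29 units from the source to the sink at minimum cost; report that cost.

shortest-cost path #1: 9→10→12→1→8 push 12 @ unit cost 20 (adds 240)
shortest-cost path #2: 9→2→0→3→8 push 6 @ unit cost 23 (adds 138)
shortest-cost path #3: 9→13→5→3→8 push 3 @ unit cost 26 (adds 78)
shortest-cost path #4: 9→10→12→6→8 push 8 @ unit cost 27 (adds 216)
total cost = 672

Minimum cost for 29 units: 672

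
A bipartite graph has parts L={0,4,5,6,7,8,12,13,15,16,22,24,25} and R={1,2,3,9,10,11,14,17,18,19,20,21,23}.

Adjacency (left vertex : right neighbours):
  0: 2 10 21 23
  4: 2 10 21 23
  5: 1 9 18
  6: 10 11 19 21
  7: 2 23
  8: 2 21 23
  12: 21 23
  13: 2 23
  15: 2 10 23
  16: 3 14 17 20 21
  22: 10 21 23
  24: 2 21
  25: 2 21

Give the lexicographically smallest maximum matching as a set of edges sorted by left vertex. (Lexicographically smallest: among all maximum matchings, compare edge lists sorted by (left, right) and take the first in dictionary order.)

Lex-smallest maximum matching: {(0,2), (4,10), (5,1), (6,11), (7,23), (8,21), (16,3)}

|M| = 7 (so the lex-smallest maximum matching has 7 edges)
process left vertices in ascending order; for each, take the smallest-labelled available neighbour that still permits 7 edges overall, or leave it unmatched if none does
lex-smallest matching: {0-2, 4-10, 5-1, 6-11, 7-23, 8-21, 16-3}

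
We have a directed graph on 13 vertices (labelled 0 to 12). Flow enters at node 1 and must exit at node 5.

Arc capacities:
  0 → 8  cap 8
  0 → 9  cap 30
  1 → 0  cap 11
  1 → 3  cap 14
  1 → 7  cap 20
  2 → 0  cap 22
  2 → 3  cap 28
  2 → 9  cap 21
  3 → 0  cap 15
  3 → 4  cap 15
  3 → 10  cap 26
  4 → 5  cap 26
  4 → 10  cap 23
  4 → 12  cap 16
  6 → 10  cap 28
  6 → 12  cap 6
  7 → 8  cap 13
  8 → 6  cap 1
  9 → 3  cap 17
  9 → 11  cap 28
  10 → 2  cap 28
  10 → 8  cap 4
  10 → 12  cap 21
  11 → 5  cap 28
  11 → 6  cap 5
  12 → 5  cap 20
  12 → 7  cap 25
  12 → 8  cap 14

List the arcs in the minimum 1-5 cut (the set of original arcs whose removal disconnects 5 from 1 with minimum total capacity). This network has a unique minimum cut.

augment #1: 1→3→4→5 push 14
augment #2: 1→0→9→11→5 push 11
augment #3: 1→7→8→6→12→5 push 1
max flow = 26; residual-reachable set from 1 gives S-side
cut edges (S→T): {(1,0), (1,3), (8,6)} total cap 26

Min-cut arcs: {(1,0), (1,3), (8,6)} (total capacity 26)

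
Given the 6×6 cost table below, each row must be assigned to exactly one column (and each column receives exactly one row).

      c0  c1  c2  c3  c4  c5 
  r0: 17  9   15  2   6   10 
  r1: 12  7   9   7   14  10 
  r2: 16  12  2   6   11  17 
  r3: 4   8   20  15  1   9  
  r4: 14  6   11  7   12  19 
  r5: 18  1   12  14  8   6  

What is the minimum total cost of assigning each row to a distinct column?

optimal assignment: row0→col3 (cost 2), row1→col0 (cost 12), row2→col2 (cost 2), row3→col4 (cost 1), row4→col1 (cost 6), row5→col5 (cost 6)
total = 2 + 12 + 2 + 1 + 6 + 6 = 29

Minimum assignment cost: 29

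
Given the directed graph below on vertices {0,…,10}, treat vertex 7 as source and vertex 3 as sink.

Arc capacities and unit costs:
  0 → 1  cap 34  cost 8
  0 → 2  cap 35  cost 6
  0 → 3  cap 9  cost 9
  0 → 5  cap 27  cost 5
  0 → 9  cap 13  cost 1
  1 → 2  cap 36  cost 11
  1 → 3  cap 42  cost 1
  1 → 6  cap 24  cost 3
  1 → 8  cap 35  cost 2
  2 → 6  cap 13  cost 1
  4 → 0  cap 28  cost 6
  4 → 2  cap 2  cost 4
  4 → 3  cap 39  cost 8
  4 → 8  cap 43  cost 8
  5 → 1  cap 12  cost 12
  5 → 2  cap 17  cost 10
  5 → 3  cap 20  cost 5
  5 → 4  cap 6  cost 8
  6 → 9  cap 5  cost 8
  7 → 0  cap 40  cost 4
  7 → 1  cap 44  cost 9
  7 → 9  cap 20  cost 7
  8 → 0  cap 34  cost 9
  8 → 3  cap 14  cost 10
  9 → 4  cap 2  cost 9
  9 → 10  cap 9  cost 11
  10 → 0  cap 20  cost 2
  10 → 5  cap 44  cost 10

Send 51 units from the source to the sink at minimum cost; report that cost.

Minimum cost for 51 units: 537

shortest-cost path #1: 7→1→3 push 42 @ unit cost 10 (adds 420)
shortest-cost path #2: 7→0→3 push 9 @ unit cost 13 (adds 117)
total cost = 537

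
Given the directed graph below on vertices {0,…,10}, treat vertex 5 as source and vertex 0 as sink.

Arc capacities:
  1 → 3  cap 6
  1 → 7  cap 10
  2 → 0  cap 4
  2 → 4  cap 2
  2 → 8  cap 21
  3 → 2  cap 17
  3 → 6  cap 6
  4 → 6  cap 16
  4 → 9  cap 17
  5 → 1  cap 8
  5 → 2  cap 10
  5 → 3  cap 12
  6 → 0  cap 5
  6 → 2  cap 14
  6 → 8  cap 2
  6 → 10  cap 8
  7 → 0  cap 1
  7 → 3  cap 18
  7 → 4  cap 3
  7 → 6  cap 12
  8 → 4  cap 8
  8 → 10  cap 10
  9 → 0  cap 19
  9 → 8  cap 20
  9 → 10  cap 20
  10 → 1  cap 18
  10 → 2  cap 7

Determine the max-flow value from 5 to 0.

Maximum flow value: 23

augment #1: 5→2→0 bottleneck 4, total now 4
augment #2: 5→1→7→0 bottleneck 1, total now 5
augment #3: 5→3→6→0 bottleneck 5, total now 10
augment #4: 5→2→4→9→0 bottleneck 2, total now 12
augment #5: 5→1→7→4→9→0 bottleneck 3, total now 15
augment #6: 5→2→8→4→9→0 bottleneck 4, total now 19
augment #7: 5→3→2→8→4→9→0 bottleneck 4, total now 23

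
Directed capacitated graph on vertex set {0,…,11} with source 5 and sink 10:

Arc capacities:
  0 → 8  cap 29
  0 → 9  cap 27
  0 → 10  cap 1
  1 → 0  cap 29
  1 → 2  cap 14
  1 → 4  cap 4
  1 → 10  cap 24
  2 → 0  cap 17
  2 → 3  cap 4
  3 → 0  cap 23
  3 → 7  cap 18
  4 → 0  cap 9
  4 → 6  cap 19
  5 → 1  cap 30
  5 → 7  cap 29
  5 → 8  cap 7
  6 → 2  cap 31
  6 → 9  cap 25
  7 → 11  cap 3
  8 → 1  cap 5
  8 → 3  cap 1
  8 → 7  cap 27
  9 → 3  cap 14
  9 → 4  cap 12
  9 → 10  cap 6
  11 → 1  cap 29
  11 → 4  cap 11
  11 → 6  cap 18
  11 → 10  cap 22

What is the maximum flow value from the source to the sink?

Maximum flow value: 34

augment #1: 5→1→10 bottleneck 24, total now 24
augment #2: 5→1→0→10 bottleneck 1, total now 25
augment #3: 5→7→11→10 bottleneck 3, total now 28
augment #4: 5→1→0→9→10 bottleneck 5, total now 33
augment #5: 5→8→1→0→9→10 bottleneck 1, total now 34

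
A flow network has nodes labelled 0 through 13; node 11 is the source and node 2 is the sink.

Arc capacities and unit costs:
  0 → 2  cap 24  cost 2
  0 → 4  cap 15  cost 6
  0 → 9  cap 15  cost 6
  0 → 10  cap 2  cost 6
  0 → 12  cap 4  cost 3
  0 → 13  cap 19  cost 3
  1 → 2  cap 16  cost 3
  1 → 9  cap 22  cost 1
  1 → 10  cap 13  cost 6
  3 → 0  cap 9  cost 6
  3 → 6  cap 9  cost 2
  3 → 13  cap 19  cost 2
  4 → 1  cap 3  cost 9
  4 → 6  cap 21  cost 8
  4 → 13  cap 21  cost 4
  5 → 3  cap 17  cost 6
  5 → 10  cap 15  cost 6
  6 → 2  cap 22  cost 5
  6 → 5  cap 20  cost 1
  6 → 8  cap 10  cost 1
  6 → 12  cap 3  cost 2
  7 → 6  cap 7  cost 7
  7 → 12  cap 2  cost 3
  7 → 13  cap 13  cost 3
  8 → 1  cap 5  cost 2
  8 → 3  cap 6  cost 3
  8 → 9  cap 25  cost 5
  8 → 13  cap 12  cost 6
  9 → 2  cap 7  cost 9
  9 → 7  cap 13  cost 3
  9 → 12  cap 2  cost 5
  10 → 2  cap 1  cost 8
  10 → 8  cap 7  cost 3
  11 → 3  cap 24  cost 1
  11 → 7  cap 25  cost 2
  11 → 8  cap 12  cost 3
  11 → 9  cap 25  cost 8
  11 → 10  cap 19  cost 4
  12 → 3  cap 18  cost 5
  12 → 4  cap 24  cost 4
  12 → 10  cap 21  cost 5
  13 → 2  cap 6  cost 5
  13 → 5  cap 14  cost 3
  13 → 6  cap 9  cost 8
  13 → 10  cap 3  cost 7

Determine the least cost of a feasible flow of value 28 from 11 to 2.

shortest-cost path #1: 11→3→6→2 push 9 @ unit cost 8 (adds 72)
shortest-cost path #2: 11→3→13→2 push 6 @ unit cost 8 (adds 48)
shortest-cost path #3: 11→8→1→2 push 5 @ unit cost 8 (adds 40)
shortest-cost path #4: 11→3→0→2 push 8 @ unit cost 9 (adds 72)
total cost = 232

Minimum cost for 28 units: 232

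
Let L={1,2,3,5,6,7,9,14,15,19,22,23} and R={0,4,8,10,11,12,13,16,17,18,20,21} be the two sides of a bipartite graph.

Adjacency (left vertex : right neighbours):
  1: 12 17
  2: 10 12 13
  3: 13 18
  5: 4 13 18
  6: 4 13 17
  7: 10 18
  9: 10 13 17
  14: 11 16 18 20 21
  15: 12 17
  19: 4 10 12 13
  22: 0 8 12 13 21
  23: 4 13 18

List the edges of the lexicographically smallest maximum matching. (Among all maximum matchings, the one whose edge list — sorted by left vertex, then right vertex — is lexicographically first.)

Lex-smallest maximum matching: {(1,12), (2,10), (3,13), (5,4), (6,17), (7,18), (14,11), (22,0)}

|M| = 8 (so the lex-smallest maximum matching has 8 edges)
process left vertices in ascending order; for each, take the smallest-labelled available neighbour that still permits 8 edges overall, or leave it unmatched if none does
lex-smallest matching: {1-12, 2-10, 3-13, 5-4, 6-17, 7-18, 14-11, 22-0}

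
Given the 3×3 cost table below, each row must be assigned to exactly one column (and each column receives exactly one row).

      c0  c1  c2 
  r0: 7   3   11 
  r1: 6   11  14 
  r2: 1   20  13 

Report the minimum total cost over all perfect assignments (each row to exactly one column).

Minimum assignment cost: 18

optimal assignment: row0→col1 (cost 3), row1→col2 (cost 14), row2→col0 (cost 1)
total = 3 + 14 + 1 = 18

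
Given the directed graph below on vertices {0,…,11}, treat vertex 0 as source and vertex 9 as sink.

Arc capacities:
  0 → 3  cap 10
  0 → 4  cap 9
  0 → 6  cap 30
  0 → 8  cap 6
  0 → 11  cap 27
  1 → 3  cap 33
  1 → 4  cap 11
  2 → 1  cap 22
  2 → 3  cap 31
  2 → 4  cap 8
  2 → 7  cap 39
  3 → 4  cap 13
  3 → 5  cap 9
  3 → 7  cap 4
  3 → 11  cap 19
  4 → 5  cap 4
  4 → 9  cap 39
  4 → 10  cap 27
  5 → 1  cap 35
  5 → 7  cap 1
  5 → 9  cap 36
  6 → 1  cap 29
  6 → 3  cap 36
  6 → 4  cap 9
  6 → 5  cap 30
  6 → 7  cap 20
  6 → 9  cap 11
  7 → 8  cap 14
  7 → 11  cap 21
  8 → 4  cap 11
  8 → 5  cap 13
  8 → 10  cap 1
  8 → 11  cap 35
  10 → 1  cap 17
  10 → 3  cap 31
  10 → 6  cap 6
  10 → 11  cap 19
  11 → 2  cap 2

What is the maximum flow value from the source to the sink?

Maximum flow value: 57

augment #1: 0→4→9 bottleneck 9, total now 9
augment #2: 0→6→9 bottleneck 11, total now 20
augment #3: 0→3→4→9 bottleneck 10, total now 30
augment #4: 0→6→4→9 bottleneck 9, total now 39
augment #5: 0→6→5→9 bottleneck 10, total now 49
augment #6: 0→8→4→9 bottleneck 6, total now 55
augment #7: 0→11→2→4→9 bottleneck 2, total now 57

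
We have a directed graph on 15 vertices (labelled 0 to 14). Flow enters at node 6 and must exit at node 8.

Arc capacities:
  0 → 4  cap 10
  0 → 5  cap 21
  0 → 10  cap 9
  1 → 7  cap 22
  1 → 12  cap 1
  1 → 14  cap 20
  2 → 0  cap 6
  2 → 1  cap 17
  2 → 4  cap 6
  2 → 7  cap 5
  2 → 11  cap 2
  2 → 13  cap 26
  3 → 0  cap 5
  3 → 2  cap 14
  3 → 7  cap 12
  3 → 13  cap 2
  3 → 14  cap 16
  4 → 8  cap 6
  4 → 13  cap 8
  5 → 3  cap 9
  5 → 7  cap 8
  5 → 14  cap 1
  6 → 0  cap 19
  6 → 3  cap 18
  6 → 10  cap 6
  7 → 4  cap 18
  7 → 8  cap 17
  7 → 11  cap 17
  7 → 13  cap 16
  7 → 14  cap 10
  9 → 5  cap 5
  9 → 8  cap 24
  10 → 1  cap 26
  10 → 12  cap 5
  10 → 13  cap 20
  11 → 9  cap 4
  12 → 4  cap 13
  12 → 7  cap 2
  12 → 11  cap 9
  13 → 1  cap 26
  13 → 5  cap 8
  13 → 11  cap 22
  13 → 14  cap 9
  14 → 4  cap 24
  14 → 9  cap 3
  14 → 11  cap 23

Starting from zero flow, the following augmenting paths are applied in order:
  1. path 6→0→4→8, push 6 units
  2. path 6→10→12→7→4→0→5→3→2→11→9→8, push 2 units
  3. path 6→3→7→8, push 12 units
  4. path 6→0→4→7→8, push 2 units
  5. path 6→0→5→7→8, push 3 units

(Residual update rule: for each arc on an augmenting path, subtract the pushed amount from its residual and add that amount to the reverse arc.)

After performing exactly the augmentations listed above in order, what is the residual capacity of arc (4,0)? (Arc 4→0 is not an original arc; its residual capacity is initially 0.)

Residual capacity of (4,0): 6

after path 1 (6→0→4→8, push 6): res(4,0)=6
after path 2 (6→10→12→7→4→0→5→3→2→11→9→8, push 2): res(4,0)=4
after path 3 (6→3→7→8, push 12): res(4,0)=4
after path 4 (6→0→4→7→8, push 2): res(4,0)=6
after path 5 (6→0→5→7→8, push 3): res(4,0)=6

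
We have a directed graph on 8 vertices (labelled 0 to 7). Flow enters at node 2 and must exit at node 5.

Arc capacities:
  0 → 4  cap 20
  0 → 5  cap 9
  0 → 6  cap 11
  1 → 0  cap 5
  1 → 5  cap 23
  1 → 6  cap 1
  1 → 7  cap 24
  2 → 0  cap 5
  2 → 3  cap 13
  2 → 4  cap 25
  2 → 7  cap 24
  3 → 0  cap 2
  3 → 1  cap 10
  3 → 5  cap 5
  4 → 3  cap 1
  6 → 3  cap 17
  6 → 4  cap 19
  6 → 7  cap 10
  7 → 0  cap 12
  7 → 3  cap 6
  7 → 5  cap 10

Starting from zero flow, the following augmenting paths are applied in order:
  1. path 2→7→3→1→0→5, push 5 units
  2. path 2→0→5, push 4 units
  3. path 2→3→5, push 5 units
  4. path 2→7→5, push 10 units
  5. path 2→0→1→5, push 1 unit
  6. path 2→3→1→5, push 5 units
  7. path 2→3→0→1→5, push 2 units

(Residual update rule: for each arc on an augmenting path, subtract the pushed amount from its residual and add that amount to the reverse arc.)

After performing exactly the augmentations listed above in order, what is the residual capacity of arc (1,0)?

after path 1 (2→7→3→1→0→5, push 5): res(1,0)=0
after path 2 (2→0→5, push 4): res(1,0)=0
after path 3 (2→3→5, push 5): res(1,0)=0
after path 4 (2→7→5, push 10): res(1,0)=0
after path 5 (2→0→1→5, push 1): res(1,0)=1
after path 6 (2→3→1→5, push 5): res(1,0)=1
after path 7 (2→3→0→1→5, push 2): res(1,0)=3

Residual capacity of (1,0): 3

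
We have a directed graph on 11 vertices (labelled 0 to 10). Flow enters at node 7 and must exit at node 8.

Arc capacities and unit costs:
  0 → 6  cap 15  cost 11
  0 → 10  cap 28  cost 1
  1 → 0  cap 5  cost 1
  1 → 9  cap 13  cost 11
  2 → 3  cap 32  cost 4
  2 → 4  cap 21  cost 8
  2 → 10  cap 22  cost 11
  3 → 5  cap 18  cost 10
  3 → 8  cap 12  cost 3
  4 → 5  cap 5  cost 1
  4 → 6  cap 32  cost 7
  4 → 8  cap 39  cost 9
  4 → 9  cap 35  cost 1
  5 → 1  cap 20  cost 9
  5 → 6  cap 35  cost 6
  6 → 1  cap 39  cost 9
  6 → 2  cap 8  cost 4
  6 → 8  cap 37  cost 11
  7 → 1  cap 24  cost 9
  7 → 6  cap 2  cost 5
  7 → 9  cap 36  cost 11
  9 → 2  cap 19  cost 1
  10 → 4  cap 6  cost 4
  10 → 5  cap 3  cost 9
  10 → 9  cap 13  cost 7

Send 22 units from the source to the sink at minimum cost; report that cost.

shortest-cost path #1: 7→6→8 push 2 @ unit cost 16 (adds 32)
shortest-cost path #2: 7→9→2→3→8 push 12 @ unit cost 19 (adds 228)
shortest-cost path #3: 7→1→0→10→4→8 push 5 @ unit cost 24 (adds 120)
shortest-cost path #4: 7→9→2→4→8 push 3 @ unit cost 29 (adds 87)
total cost = 467

Minimum cost for 22 units: 467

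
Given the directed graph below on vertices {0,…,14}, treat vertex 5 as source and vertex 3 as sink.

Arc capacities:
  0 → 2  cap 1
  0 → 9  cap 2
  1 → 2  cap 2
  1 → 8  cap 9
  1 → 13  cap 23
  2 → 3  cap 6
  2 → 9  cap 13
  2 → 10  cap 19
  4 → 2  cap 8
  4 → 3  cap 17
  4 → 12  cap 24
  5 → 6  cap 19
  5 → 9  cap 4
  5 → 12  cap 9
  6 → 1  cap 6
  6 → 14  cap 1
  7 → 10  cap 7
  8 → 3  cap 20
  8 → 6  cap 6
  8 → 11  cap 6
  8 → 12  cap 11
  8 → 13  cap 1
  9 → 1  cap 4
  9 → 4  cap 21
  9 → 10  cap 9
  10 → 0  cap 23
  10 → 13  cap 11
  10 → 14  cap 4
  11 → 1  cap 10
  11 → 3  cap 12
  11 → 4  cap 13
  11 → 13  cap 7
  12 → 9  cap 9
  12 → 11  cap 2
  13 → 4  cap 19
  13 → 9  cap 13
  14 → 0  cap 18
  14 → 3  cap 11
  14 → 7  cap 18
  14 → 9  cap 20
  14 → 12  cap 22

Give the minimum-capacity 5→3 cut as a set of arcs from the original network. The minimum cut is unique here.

Min-cut arcs: {(5,9), (5,12), (6,1), (6,14)} (total capacity 20)

augment #1: 5→6→14→3 push 1
augment #2: 5→9→4→3 push 4
augment #3: 5→12→11→3 push 2
augment #4: 5→6→1→2→3 push 2
augment #5: 5→6→1→8→3 push 4
augment #6: 5→12→9→4→3 push 7
max flow = 20; residual-reachable set from 5 gives S-side
cut edges (S→T): {(5,9), (5,12), (6,1), (6,14)} total cap 20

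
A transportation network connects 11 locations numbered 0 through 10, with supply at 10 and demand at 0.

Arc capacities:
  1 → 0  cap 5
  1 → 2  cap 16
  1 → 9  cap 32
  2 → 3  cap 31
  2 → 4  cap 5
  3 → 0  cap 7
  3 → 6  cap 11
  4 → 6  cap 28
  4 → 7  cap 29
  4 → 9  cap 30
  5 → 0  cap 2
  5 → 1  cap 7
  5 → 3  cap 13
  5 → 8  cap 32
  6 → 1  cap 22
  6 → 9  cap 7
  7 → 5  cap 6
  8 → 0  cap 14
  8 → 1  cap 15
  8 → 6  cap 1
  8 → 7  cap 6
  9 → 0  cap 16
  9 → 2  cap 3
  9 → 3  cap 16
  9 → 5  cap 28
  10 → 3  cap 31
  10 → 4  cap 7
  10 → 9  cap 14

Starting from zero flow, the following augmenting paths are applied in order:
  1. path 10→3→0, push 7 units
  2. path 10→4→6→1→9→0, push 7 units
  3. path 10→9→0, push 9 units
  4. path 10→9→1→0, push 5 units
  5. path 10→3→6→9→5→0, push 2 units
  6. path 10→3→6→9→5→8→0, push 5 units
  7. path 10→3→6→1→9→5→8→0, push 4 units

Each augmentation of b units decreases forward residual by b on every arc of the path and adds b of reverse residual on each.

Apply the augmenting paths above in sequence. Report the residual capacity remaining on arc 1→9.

after path 1 (10→3→0, push 7): res(1,9)=32
after path 2 (10→4→6→1→9→0, push 7): res(1,9)=25
after path 3 (10→9→0, push 9): res(1,9)=25
after path 4 (10→9→1→0, push 5): res(1,9)=30
after path 5 (10→3→6→9→5→0, push 2): res(1,9)=30
after path 6 (10→3→6→9→5→8→0, push 5): res(1,9)=30
after path 7 (10→3→6→1→9→5→8→0, push 4): res(1,9)=26

Residual capacity of (1,9): 26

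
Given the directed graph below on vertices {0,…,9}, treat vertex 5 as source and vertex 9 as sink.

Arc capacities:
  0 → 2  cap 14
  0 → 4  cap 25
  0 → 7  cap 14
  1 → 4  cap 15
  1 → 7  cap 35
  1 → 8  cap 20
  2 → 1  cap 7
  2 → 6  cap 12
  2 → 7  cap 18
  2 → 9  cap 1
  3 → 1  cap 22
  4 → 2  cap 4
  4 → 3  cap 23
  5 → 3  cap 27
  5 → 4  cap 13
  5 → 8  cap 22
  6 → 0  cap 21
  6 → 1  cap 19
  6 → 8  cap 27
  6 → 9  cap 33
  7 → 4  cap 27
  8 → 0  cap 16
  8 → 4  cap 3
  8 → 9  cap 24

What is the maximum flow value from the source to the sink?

Maximum flow value: 37

augment #1: 5→8→9 bottleneck 22, total now 22
augment #2: 5→4→2→9 bottleneck 1, total now 23
augment #3: 5→3→1→8→9 bottleneck 2, total now 25
augment #4: 5→4→2→6→9 bottleneck 3, total now 28
augment #5: 5→3→1→8→0→2→6→9 bottleneck 9, total now 37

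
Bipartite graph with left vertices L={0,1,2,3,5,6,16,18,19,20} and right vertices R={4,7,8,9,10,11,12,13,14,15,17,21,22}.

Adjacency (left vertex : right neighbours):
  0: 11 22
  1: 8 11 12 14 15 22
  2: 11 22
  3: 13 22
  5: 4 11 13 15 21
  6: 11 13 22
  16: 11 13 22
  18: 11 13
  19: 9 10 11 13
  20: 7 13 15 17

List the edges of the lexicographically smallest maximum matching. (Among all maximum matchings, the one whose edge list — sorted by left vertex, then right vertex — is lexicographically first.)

Lex-smallest maximum matching: {(0,11), (1,8), (2,22), (3,13), (5,4), (19,9), (20,7)}

|M| = 7 (so the lex-smallest maximum matching has 7 edges)
process left vertices in ascending order; for each, take the smallest-labelled available neighbour that still permits 7 edges overall, or leave it unmatched if none does
lex-smallest matching: {0-11, 1-8, 2-22, 3-13, 5-4, 19-9, 20-7}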